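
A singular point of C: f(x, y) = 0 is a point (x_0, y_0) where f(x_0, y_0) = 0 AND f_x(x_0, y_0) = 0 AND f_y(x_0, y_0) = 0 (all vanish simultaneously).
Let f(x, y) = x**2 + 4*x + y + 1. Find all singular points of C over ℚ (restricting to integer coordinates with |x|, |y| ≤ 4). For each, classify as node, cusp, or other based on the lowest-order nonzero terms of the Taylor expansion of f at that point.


No singular points in the scanned grid; C is smooth there.

Compute partial derivatives:
  f_x = 2*x + 4.
  f_y = 1.
f_y = 1 is a nonzero constant, so f_y never vanishes: no point (x, y) can satisfy f = f_x = f_y = 0. In particular no (x, y) ∈ {−4, ..., 4}² is singular; the curve is smooth.


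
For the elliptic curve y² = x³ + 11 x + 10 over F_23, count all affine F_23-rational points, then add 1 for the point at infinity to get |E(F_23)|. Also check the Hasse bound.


Affine points = {(3, 1), (3, 22), (4, 7), (4, 16), (5, 11), (5, 12), (6, 4), (6, 19), (7, 4), (7, 19), (8, 9), (8, 14), (10, 4), (10, 19), (11, 6), (11, 17), (13, 2), (13, 21), (15, 10), (15, 13), (16, 2), (16, 21), (17, 2), (17, 21), (21, 7), (21, 16)}; affine count = 26; |E(F_23)| = 27.

Discriminant check: Δ ∝ 4a³ + 27b² = 4·11³ + 27·10² = 4·1331 + 27·100 ≡ 20 (mod 23). Nonzero ⇒ E is nonsingular.
For each x ∈ F_23, compute rhs = x³ + 11·x + 10 mod 23, then count y ∈ F_23 with y² ≡ rhs.
  x = 0: rhs = 10, matching y values: none (0 points).
  x = 1: rhs = 22, matching y values: none (0 points).
  x = 2: rhs = 17, matching y values: none (0 points).
  x = 3: rhs = 1, matching y values: 1, 22 (2 points).
  x = 4: rhs = 3, matching y values: 7, 16 (2 points).
  x = 5: rhs = 6, matching y values: 11, 12 (2 points).
  x = 6: rhs = 16, matching y values: 4, 19 (2 points).
  x = 7: rhs = 16, matching y values: 4, 19 (2 points).
  x = 8: rhs = 12, matching y values: 9, 14 (2 points).
  x = 9: rhs = 10, matching y values: none (0 points).
  x = 10: rhs = 16, matching y values: 4, 19 (2 points).
  x = 11: rhs = 13, matching y values: 6, 17 (2 points).
  x = 12: rhs = 7, matching y values: none (0 points).
  x = 13: rhs = 4, matching y values: 2, 21 (2 points).
  x = 14: rhs = 10, matching y values: none (0 points).
  x = 15: rhs = 8, matching y values: 10, 13 (2 points).
  x = 16: rhs = 4, matching y values: 2, 21 (2 points).
  x = 17: rhs = 4, matching y values: 2, 21 (2 points).
  x = 18: rhs = 14, matching y values: none (0 points).
  x = 19: rhs = 17, matching y values: none (0 points).
  x = 20: rhs = 19, matching y values: none (0 points).
  x = 21: rhs = 3, matching y values: 7, 16 (2 points).
  x = 22: rhs = 21, matching y values: none (0 points).
Total affine count: 26.
Full point count |E(F_23)| = 26 + 1 = 27.
Hasse bound: |27 − (23+1)| = |3| = 3 ≤ 2√23 ≈ 9.5917 ✓.


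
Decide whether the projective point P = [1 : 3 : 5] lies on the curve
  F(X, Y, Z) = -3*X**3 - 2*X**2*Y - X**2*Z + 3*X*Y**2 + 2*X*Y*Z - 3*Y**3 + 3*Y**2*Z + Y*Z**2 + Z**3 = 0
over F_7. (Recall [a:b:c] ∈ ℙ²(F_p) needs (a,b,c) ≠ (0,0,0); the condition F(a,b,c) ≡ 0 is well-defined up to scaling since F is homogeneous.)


F(1,3,5) ≡ 3 (mod 7); P is NOT on the curve.

Evaluate F(1, 3, 5) term-by-term (mod 7).
  -3*X**3 ↦ -3·1·1·1 = -3
  -2*X**2*Y ↦ -2·1·3·1 = -6
  -X**2*Z ↦ -1·1·1·5 = -5
  3*X*Y**2 ↦ 3·1·9·1 = 27
  2*X*Y*Z ↦ 2·1·3·5 = 30
  -3*Y**3 ↦ -3·1·27·1 = -81
  3*Y**2*Z ↦ 3·1·9·5 = 135
  Y*Z**2 ↦ 1·1·3·25 = 75
  Z**3 ↦ 1·1·1·125 = 125
Sum: F(1, 3, 5) = (-3) + (-6) + (-5) + (27) + (30) + (-81) + (135) + (75) + (125) = 297.
Reducing mod 7: 297 ≡ 3 (mod 7).
Since F(a, b, c) ≡ 3 ≠ 0 (mod 7), P does NOT lie on the curve.


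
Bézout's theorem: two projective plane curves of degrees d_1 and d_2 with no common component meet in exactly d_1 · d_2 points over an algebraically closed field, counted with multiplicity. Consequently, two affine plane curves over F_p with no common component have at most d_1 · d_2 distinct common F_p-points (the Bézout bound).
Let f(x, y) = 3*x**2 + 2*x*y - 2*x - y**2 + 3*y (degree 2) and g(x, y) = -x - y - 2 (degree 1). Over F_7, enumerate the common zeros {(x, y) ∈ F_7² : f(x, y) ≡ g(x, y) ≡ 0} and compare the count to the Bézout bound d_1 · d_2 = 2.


Common zeros: {(3, 2)}; count = 1; Bézout bound = 2.

deg(f) = 2, deg(g) = 1, so Bézout bound = 2.
Scan x ∈ F_7. For each x, list the y ∈ F_7 with f(x, y) ≡ 0 and those with g(x, y) ≡ 0 (mod 7); the common zeros in that column are the intersection.
  x = 0: f ≡ 0 at y ∈ {0, 3}; g ≡ 0 at y ∈ {5}; common: ∅.
  x = 1: f ≡ 0 at y ∈ {2, 3}; g ≡ 0 at y ∈ {4}; common: ∅.
  x = 2: f ≡ 0 at y ∈ {1, 6}; g ≡ 0 at y ∈ {3}; common: ∅.
  x = 3: f ≡ 0 at y ∈ {0, 2}; g ≡ 0 at y ∈ {2}; common: {2}.
  x = 4: f ≡ 0 at y ∈ {5, 6}; g ≡ 0 at y ∈ {1}; common: ∅.
  x = 5: f ≡ 0 at y ∈ {1, 5}; g ≡ 0 at y ∈ {0}; common: ∅.
  x = 6: f ≡ 0 at y ∈ {4}; g ≡ 0 at y ∈ {6}; common: ∅.
Collecting: common zeros = {(3, 2)}, so the count is 1.
Comparison with the Bézout bound: 1 ≤ 2 = deg(f)·deg(g), as expected for curves with no common component (the affine F_7-count falls short of the bound because intersections may lie at infinity, over extension fields, or carry multiplicity).


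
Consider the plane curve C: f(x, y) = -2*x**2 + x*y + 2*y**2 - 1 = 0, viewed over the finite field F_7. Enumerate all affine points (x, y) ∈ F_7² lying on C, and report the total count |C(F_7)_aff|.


Affine F_7-points: {(0, 2), (0, 5), (1, 1), (1, 2), (3, 1), (4, 6), (6, 5), (6, 6)}; count = 8.

For each of the 49 pairs (x, y) ∈ F_7², evaluate f(x, y) mod 7. Record the zeros.
  x = 0: [0↦6, 1↦1, 2↦0, 3↦3, 4↦3, 5↦0, 6↦1]  zeros at y ∈ {2, 5}
  x = 1: [0↦4, 1↦0, 2↦0, 3↦4, 4↦5, 5↦3, 6↦5]  zeros at y ∈ {1, 2}
  x = 2: [0↦5, 1↦2, 2↦3, 3↦1, 4↦3, 5↦2, 6↦5]  zeros at y ∈ ∅
  x = 3: [0↦2, 1↦0, 2↦2, 3↦1, 4↦4, 5↦4, 6↦1]  zeros at y ∈ {1}
  x = 4: [0↦2, 1↦1, 2↦4, 3↦4, 4↦1, 5↦2, 6↦0]  zeros at y ∈ {6}
  x = 5: [0↦5, 1↦5, 2↦2, 3↦3, 4↦1, 5↦3, 6↦2]  zeros at y ∈ ∅
  x = 6: [0↦4, 1↦5, 2↦3, 3↦5, 4↦4, 5↦0, 6↦0]  zeros at y ∈ {5, 6}
Collecting zeros: affine points = {(0, 2), (0, 5), (1, 1), (1, 2), (3, 1), (4, 6), (6, 5), (6, 6)}.
Total count |C(F_7)_aff| = 8.


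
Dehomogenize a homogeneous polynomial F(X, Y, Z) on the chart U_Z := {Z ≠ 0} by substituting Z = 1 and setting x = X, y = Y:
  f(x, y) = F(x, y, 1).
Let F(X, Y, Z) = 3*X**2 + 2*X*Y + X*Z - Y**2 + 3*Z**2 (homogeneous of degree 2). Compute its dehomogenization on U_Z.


f(x, y) = 3*x**2 + 2*x*y + x - y**2 + 3

On U_Z we set Z = 1. Each monomial c·X^i·Y^j·Z^k in F becomes c·x^i·y^j·1^k = c·x^i·y^j.
Substituting Z = 1: F(X, Y, 1) = 3*x**2 + 2*x*y + x - y**2 + 3.
Note: deg(f) ≤ deg(F) = 2; strict inequality happens when F is divisible by Z (lost terms).


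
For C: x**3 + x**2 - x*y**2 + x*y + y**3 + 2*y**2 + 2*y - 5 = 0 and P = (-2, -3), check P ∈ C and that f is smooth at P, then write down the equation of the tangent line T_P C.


Tangent line at P: -4*x + 3*y + 1 = 0.

Step 1: f(-2, -3) = 0, so P lies on C.
Step 2: partial derivatives
  f_x(x, y) = 3*x**2 + 2*x - y**2 + y, f_y(x, y) = -2*x*y + x + 3*y**2 + 4*y + 2.
  f_x(P) = -4, f_y(P) = 3 (gradient nonzero, so P is smooth).
Step 3: tangent line at P: -4·(x − -2) + 3·(y − -3) = 0.
Expanding: -4*x + 3*y + 1 = 0.


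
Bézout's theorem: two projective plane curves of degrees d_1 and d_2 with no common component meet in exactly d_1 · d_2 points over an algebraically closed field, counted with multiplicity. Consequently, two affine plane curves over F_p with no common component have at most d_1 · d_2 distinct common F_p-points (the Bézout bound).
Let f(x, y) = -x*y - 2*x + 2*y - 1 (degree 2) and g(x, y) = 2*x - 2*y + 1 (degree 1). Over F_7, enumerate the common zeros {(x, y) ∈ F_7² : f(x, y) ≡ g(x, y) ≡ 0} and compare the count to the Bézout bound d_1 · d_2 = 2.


Common zeros: {(0, 4), (3, 0)}; count = 2; Bézout bound = 2.

deg(f) = 2, deg(g) = 1, so Bézout bound = 2.
Scan x ∈ F_7. For each x, list the y ∈ F_7 with f(x, y) ≡ 0 and those with g(x, y) ≡ 0 (mod 7); the common zeros in that column are the intersection.
  x = 0: f ≡ 0 at y ∈ {4}; g ≡ 0 at y ∈ {4}; common: {4}.
  x = 1: f ≡ 0 at y ∈ {3}; g ≡ 0 at y ∈ {5}; common: ∅.
  x = 2: f ≡ 0 at y ∈ ∅; g ≡ 0 at y ∈ {6}; common: ∅.
  x = 3: f ≡ 0 at y ∈ {0}; g ≡ 0 at y ∈ {0}; common: {0}.
  x = 4: f ≡ 0 at y ∈ {6}; g ≡ 0 at y ∈ {1}; common: ∅.
  x = 5: f ≡ 0 at y ∈ {1}; g ≡ 0 at y ∈ {2}; common: ∅.
  x = 6: f ≡ 0 at y ∈ {2}; g ≡ 0 at y ∈ {3}; common: ∅.
Collecting: common zeros = {(0, 4), (3, 0)}, so the count is 2.
Comparison with the Bézout bound: 2 ≤ 2 = deg(f)·deg(g), as expected for curves with no common component (the bound is attained).


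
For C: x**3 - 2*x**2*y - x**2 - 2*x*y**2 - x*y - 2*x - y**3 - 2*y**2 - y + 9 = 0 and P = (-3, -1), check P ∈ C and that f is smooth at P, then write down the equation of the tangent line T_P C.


Tangent line at P: 18*x - 27*y + 27 = 0.

Step 1: f(-3, -1) = 0, so P lies on C.
Step 2: partial derivatives
  f_x(x, y) = 3*x**2 - 4*x*y - 2*x - 2*y**2 - y - 2, f_y(x, y) = -2*x**2 - 4*x*y - x - 3*y**2 - 4*y - 1.
  f_x(P) = 18, f_y(P) = -27 (gradient nonzero, so P is smooth).
Step 3: tangent line at P: 18·(x − -3) + -27·(y − -1) = 0.
Expanding: 18*x - 27*y + 27 = 0.


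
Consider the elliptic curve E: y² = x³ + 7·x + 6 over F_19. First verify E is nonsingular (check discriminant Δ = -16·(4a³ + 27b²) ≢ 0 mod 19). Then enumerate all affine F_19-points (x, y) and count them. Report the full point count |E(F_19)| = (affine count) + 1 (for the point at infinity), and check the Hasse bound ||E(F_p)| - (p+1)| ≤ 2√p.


Affine points = {(0, 5), (0, 14), (2, 3), (2, 16), (3, 4), (3, 15), (6, 6), (6, 13), (8, 2), (8, 17), (9, 0), (14, 6), (14, 13), (15, 3), (15, 16), (18, 6), (18, 13)}; affine count = 17; |E(F_19)| = 18.

Discriminant check: Δ ∝ 4a³ + 27b² = 4·7³ + 27·6² = 4·343 + 27·36 ≡ 7 (mod 19). Nonzero ⇒ E is nonsingular.
For each x ∈ F_19, compute rhs = x³ + 7·x + 6 mod 19, then count y ∈ F_19 with y² ≡ rhs.
  x = 0: rhs = 6, matching y values: 5, 14 (2 points).
  x = 1: rhs = 14, matching y values: none (0 points).
  x = 2: rhs = 9, matching y values: 3, 16 (2 points).
  x = 3: rhs = 16, matching y values: 4, 15 (2 points).
  x = 4: rhs = 3, matching y values: none (0 points).
  x = 5: rhs = 14, matching y values: none (0 points).
  x = 6: rhs = 17, matching y values: 6, 13 (2 points).
  x = 7: rhs = 18, matching y values: none (0 points).
  x = 8: rhs = 4, matching y values: 2, 17 (2 points).
  x = 9: rhs = 0, matching y values: 0 (1 points).
  x = 10: rhs = 12, matching y values: none (0 points).
  x = 11: rhs = 8, matching y values: none (0 points).
  x = 12: rhs = 13, matching y values: none (0 points).
  x = 13: rhs = 14, matching y values: none (0 points).
  x = 14: rhs = 17, matching y values: 6, 13 (2 points).
  x = 15: rhs = 9, matching y values: 3, 16 (2 points).
  x = 16: rhs = 15, matching y values: none (0 points).
  x = 17: rhs = 3, matching y values: none (0 points).
  x = 18: rhs = 17, matching y values: 6, 13 (2 points).
Total affine count: 17.
Full point count |E(F_19)| = 17 + 1 = 18.
Hasse bound: |18 − (19+1)| = |-2| = 2 ≤ 2√19 ≈ 8.7178 ✓.


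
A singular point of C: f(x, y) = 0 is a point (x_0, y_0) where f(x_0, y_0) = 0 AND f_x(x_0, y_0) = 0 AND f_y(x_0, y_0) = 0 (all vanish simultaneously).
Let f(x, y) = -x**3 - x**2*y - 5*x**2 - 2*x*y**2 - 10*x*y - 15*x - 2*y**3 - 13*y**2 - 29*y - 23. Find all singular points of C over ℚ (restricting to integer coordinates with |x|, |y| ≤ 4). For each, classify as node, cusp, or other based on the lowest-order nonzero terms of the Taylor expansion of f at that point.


Singular points: {(-1, -2)}; classification: cusp.

Compute partial derivatives:
  f_x = -3*x**2 - 2*x*y - 10*x - 2*y**2 - 10*y - 15.
  f_y = -x**2 - 4*x*y - 10*x - 6*y**2 - 26*y - 29.
Scan x_0 ∈ {−4, ..., 4}. For each x_0, f_y(x_0, y) is a polynomial in y; find its integer roots y ∈ {−4, ..., 4}, then test f_x and f at those candidates.
  x = -4: f_y(-4, y) = -6*y**2 - 10*y - 5; no integer root y with |y| ≤ 4.
  x = -3: f_y(-3, y) = -6*y**2 - 14*y - 8; vanishes at y ∈ {-1}. (-3, -1): f_x = -10 ≠ 0.
  x = -2: f_y(-2, y) = -6*y**2 - 18*y - 13; no integer root y with |y| ≤ 4.
  x = -1: f_y(-1, y) = -6*y**2 - 22*y - 20; vanishes at y ∈ {-2}. (-1, -2): f_x = 0, f = 0 — SINGULAR.
  x = 0: f_y(0, y) = -6*y**2 - 26*y - 29; no integer root y with |y| ≤ 4.
  x = 1: f_y(1, y) = -6*y**2 - 30*y - 40; no integer root y with |y| ≤ 4.
  x = 2: f_y(2, y) = -6*y**2 - 34*y - 53; no integer root y with |y| ≤ 4.
  x = 3: f_y(3, y) = -6*y**2 - 38*y - 68; no integer root y with |y| ≤ 4.
  x = 4: f_y(4, y) = -6*y**2 - 42*y - 85; no integer root y with |y| ≤ 4.
Only singular point on the grid: (-1, -2).
Classify: substitute x = -1 + u, y = -2 + v and expand: f = -u**3 - u**2*v - 2*u*v**2 - 2*v**3 + v**2.
No constant or linear terms (consistent with a singular point). Quadratic part: v**2. Cubic part: -u**3 - u**2*v - 2*u*v**2 - 2*v**3.
The quadratic part v**2 is a perfect square, so there is a single (double) tangent line v = 0, i.e. y = -2. Restricting the cubic part to that line (v = 0) leaves -u**3 ≠ 0, so f is not divisible by v and the branch is v² ≈ u**3 to lowest order — this is a cusp.
Classification: cusp.


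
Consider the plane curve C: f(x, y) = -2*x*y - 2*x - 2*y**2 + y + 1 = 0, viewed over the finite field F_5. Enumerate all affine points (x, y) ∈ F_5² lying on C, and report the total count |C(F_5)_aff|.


Affine F_5-points: {(0, 1), (0, 2), (2, 3), (3, 0)}; count = 4.

For each of the 25 pairs (x, y) ∈ F_5², evaluate f(x, y) mod 5. Record the zeros.
  x = 0: [0↦1, 1↦0, 2↦0, 3↦1, 4↦3]  zeros at y ∈ {1, 2}
  x = 1: [0↦4, 1↦1, 2↦4, 3↦3, 4↦3]  zeros at y ∈ ∅
  x = 2: [0↦2, 1↦2, 2↦3, 3↦0, 4↦3]  zeros at y ∈ {3}
  x = 3: [0↦0, 1↦3, 2↦2, 3↦2, 4↦3]  zeros at y ∈ {0}
  x = 4: [0↦3, 1↦4, 2↦1, 3↦4, 4↦3]  zeros at y ∈ ∅
Collecting zeros: affine points = {(0, 1), (0, 2), (2, 3), (3, 0)}.
Total count |C(F_5)_aff| = 4.


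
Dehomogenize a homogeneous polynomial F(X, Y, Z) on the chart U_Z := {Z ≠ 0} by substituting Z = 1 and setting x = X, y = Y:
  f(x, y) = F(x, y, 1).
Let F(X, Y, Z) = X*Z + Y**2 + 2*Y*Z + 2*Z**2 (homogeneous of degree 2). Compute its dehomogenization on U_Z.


f(x, y) = x + y**2 + 2*y + 2

On U_Z we set Z = 1. Each monomial c·X^i·Y^j·Z^k in F becomes c·x^i·y^j·1^k = c·x^i·y^j.
Substituting Z = 1: F(X, Y, 1) = x + y**2 + 2*y + 2.
Note: deg(f) ≤ deg(F) = 2; strict inequality happens when F is divisible by Z (lost terms).


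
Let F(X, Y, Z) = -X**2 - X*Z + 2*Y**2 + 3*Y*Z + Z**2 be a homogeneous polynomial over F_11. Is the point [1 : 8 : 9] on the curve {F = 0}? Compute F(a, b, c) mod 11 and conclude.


F(1,8,9) ≡ 8 (mod 11); P is NOT on the curve.

Evaluate F(1, 8, 9) term-by-term (mod 11).
  -X**2 ↦ -1·1·1·1 = -1
  -X*Z ↦ -1·1·1·9 = -9
  2*Y**2 ↦ 2·1·64·1 = 128
  3*Y*Z ↦ 3·1·8·9 = 216
  Z**2 ↦ 1·1·1·81 = 81
Sum: F(1, 8, 9) = (-1) + (-9) + (128) + (216) + (81) = 415.
Reducing mod 11: 415 ≡ 8 (mod 11).
Since F(a, b, c) ≡ 8 ≠ 0 (mod 11), P does NOT lie on the curve.


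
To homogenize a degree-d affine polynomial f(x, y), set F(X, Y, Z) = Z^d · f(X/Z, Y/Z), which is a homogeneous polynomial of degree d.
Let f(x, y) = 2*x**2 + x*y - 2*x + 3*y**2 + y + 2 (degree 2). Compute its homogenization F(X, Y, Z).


F(X, Y, Z) = 2*X**2 + X*Y - 2*X*Z + 3*Y**2 + Y*Z + 2*Z**2

deg(f) = 2.
Substitute x = X/Z, y = Y/Z into f, then multiply by Z^2.
  monomial 2·x^2·y^0 ↦ 2·X^2·Y^0·Z^0.
  monomial 1·x^1·y^1 ↦ 1·X^1·Y^1·Z^0.
  monomial -2·x^1·y^0 ↦ -2·X^1·Y^0·Z^1.
  monomial 3·x^0·y^2 ↦ 3·X^0·Y^2·Z^0.
  monomial 1·x^0·y^1 ↦ 1·X^0·Y^1·Z^1.
  monomial 2·x^0·y^0 ↦ 2·X^0·Y^0·Z^2.
Collecting: F(X, Y, Z) = 2*X**2 + X*Y - 2*X*Z + 3*Y**2 + Y*Z + 2*Z**2.


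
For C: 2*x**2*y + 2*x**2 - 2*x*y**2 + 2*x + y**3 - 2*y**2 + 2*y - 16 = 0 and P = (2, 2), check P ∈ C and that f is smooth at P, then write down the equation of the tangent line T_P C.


Tangent line at P: 18*x - 2*y - 32 = 0.

Step 1: f(2, 2) = 0, so P lies on C.
Step 2: partial derivatives
  f_x(x, y) = 4*x*y + 4*x - 2*y**2 + 2, f_y(x, y) = 2*x**2 - 4*x*y + 3*y**2 - 4*y + 2.
  f_x(P) = 18, f_y(P) = -2 (gradient nonzero, so P is smooth).
Step 3: tangent line at P: 18·(x − 2) + -2·(y − 2) = 0.
Expanding: 18*x - 2*y - 32 = 0.


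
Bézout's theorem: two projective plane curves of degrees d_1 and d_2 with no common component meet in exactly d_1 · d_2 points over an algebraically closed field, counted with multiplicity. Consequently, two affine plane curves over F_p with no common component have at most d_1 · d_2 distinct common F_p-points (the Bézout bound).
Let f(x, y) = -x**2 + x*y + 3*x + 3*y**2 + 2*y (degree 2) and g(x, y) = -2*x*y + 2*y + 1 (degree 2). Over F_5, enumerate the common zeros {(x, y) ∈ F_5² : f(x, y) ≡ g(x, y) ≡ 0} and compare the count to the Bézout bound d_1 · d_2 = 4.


Common zeros: {(4, 1)}; count = 1; Bézout bound = 4.

deg(f) = 2, deg(g) = 2, so Bézout bound = 4.
Scan x ∈ F_5. For each x, list the y ∈ F_5 with f(x, y) ≡ 0 and those with g(x, y) ≡ 0 (mod 5); the common zeros in that column are the intersection.
  x = 0: f ≡ 0 at y ∈ {0, 1}; g ≡ 0 at y ∈ {2}; common: ∅.
  x = 1: f ≡ 0 at y ∈ {2}; g ≡ 0 at y ∈ ∅; common: ∅.
  x = 2: f ≡ 0 at y ∈ ∅; g ≡ 0 at y ∈ {3}; common: ∅.
  x = 3: f ≡ 0 at y ∈ {0}; g ≡ 0 at y ∈ {4}; common: ∅.
  x = 4: f ≡ 0 at y ∈ {1, 2}; g ≡ 0 at y ∈ {1}; common: {1}.
Collecting: common zeros = {(4, 1)}, so the count is 1.
Comparison with the Bézout bound: 1 ≤ 4 = deg(f)·deg(g), as expected for curves with no common component (the affine F_5-count falls short of the bound because intersections may lie at infinity, over extension fields, or carry multiplicity).


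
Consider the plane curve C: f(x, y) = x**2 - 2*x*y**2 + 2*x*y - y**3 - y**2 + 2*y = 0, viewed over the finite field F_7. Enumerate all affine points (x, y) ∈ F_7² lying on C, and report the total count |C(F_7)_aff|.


Affine F_7-points: {(0, 0), (0, 1), (0, 5), (5, 5)}; count = 4.

For each of the 49 pairs (x, y) ∈ F_7², evaluate f(x, y) mod 7. Record the zeros.
  x = 0: [0↦0, 1↦0, 2↦6, 3↦5, 4↦5, 5↦0, 6↦5]  zeros at y ∈ {0, 1, 5}
  x = 1: [0↦1, 1↦1, 2↦3, 3↦1, 4↦3, 5↦3, 6↦2]  zeros at y ∈ ∅
  x = 2: [0↦4, 1↦4, 2↦2, 3↦6, 4↦3, 5↦1, 6↦1]  zeros at y ∈ ∅
  x = 3: [0↦2, 1↦2, 2↦3, 3↦6, 4↦5, 5↦1, 6↦2]  zeros at y ∈ ∅
  x = 4: [0↦2, 1↦2, 2↦6, 3↦1, 4↦2, 5↦3, 6↦5]  zeros at y ∈ ∅
  x = 5: [0↦4, 1↦4, 2↦4, 3↦5, 4↦1, 5↦0, 6↦3]  zeros at y ∈ {5}
  x = 6: [0↦1, 1↦1, 2↦4, 3↦4, 4↦2, 5↦6, 6↦3]  zeros at y ∈ ∅
Collecting zeros: affine points = {(0, 0), (0, 1), (0, 5), (5, 5)}.
Total count |C(F_7)_aff| = 4.


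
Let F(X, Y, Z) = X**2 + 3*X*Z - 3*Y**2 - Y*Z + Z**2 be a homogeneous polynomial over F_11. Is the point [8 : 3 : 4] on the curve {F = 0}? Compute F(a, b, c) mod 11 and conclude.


F(8,3,4) ≡ 5 (mod 11); P is NOT on the curve.

Evaluate F(8, 3, 4) term-by-term (mod 11).
  X**2 ↦ 1·64·1·1 = 64
  3*X*Z ↦ 3·8·1·4 = 96
  -3*Y**2 ↦ -3·1·9·1 = -27
  -Y*Z ↦ -1·1·3·4 = -12
  Z**2 ↦ 1·1·1·16 = 16
Sum: F(8, 3, 4) = (64) + (96) + (-27) + (-12) + (16) = 137.
Reducing mod 11: 137 ≡ 5 (mod 11).
Since F(a, b, c) ≡ 5 ≠ 0 (mod 11), P does NOT lie on the curve.


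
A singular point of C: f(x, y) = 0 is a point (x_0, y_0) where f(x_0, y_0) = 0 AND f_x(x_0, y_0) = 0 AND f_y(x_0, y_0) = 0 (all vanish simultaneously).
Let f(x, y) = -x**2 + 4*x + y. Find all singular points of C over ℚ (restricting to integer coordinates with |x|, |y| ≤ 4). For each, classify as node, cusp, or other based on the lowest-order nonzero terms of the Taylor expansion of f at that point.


No singular points in the scanned grid; C is smooth there.

Compute partial derivatives:
  f_x = 4 - 2*x.
  f_y = 1.
f_y = 1 is a nonzero constant, so f_y never vanishes: no point (x, y) can satisfy f = f_x = f_y = 0. In particular no (x, y) ∈ {−4, ..., 4}² is singular; the curve is smooth.


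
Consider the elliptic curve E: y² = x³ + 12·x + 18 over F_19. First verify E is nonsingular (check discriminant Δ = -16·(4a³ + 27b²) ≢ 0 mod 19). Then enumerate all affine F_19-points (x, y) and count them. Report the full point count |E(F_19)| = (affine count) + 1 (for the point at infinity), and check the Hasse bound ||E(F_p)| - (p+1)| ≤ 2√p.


Affine points = {(3, 9), (3, 10), (4, 4), (4, 15), (9, 0), (10, 6), (10, 13), (12, 3), (12, 16), (14, 2), (14, 17), (15, 1), (15, 18), (17, 9), (17, 10), (18, 9), (18, 10)}; affine count = 17; |E(F_19)| = 18.

Discriminant check: Δ ∝ 4a³ + 27b² = 4·12³ + 27·18² = 4·1728 + 27·324 ≡ 4 (mod 19). Nonzero ⇒ E is nonsingular.
For each x ∈ F_19, compute rhs = x³ + 12·x + 18 mod 19, then count y ∈ F_19 with y² ≡ rhs.
  x = 0: rhs = 18, matching y values: none (0 points).
  x = 1: rhs = 12, matching y values: none (0 points).
  x = 2: rhs = 12, matching y values: none (0 points).
  x = 3: rhs = 5, matching y values: 9, 10 (2 points).
  x = 4: rhs = 16, matching y values: 4, 15 (2 points).
  x = 5: rhs = 13, matching y values: none (0 points).
  x = 6: rhs = 2, matching y values: none (0 points).
  x = 7: rhs = 8, matching y values: none (0 points).
  x = 8: rhs = 18, matching y values: none (0 points).
  x = 9: rhs = 0, matching y values: 0 (1 points).
  x = 10: rhs = 17, matching y values: 6, 13 (2 points).
  x = 11: rhs = 18, matching y values: none (0 points).
  x = 12: rhs = 9, matching y values: 3, 16 (2 points).
  x = 13: rhs = 15, matching y values: none (0 points).
  x = 14: rhs = 4, matching y values: 2, 17 (2 points).
  x = 15: rhs = 1, matching y values: 1, 18 (2 points).
  x = 16: rhs = 12, matching y values: none (0 points).
  x = 17: rhs = 5, matching y values: 9, 10 (2 points).
  x = 18: rhs = 5, matching y values: 9, 10 (2 points).
Total affine count: 17.
Full point count |E(F_19)| = 17 + 1 = 18.
Hasse bound: |18 − (19+1)| = |-2| = 2 ≤ 2√19 ≈ 8.7178 ✓.


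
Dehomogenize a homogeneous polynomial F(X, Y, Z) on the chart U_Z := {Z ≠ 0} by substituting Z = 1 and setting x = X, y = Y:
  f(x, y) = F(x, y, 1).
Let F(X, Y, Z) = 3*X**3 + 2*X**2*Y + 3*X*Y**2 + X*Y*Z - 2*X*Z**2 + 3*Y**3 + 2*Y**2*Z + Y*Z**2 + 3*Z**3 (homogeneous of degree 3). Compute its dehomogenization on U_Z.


f(x, y) = 3*x**3 + 2*x**2*y + 3*x*y**2 + x*y - 2*x + 3*y**3 + 2*y**2 + y + 3

On U_Z we set Z = 1. Each monomial c·X^i·Y^j·Z^k in F becomes c·x^i·y^j·1^k = c·x^i·y^j.
Substituting Z = 1: F(X, Y, 1) = 3*x**3 + 2*x**2*y + 3*x*y**2 + x*y - 2*x + 3*y**3 + 2*y**2 + y + 3.
Note: deg(f) ≤ deg(F) = 3; strict inequality happens when F is divisible by Z (lost terms).


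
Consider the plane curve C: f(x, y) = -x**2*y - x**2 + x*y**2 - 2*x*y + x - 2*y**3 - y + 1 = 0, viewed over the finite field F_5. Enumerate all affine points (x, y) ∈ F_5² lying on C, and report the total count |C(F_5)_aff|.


Affine F_5-points: {(2, 1), (3, 0), (3, 1), (3, 3), (4, 4)}; count = 5.

For each of the 25 pairs (x, y) ∈ F_5², evaluate f(x, y) mod 5. Record the zeros.
  x = 0: [0↦1, 1↦3, 2↦3, 3↦4, 4↦4]  zeros at y ∈ ∅
  x = 1: [0↦1, 1↦1, 2↦1, 3↦4, 4↦3]  zeros at y ∈ ∅
  x = 2: [0↦4, 1↦0, 2↦3, 3↦1, 4↦2]  zeros at y ∈ {1}
  x = 3: [0↦0, 1↦0, 2↦4, 3↦0, 4↦1]  zeros at y ∈ {0, 1, 3}
  x = 4: [0↦4, 1↦1, 2↦4, 3↦1, 4↦0]  zeros at y ∈ {4}
Collecting zeros: affine points = {(2, 1), (3, 0), (3, 1), (3, 3), (4, 4)}.
Total count |C(F_5)_aff| = 5.


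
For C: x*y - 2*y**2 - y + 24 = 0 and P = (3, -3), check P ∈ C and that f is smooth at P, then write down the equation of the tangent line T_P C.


Tangent line at P: -3*x + 14*y + 51 = 0.

Step 1: f(3, -3) = 0, so P lies on C.
Step 2: partial derivatives
  f_x(x, y) = y, f_y(x, y) = x - 4*y - 1.
  f_x(P) = -3, f_y(P) = 14 (gradient nonzero, so P is smooth).
Step 3: tangent line at P: -3·(x − 3) + 14·(y − -3) = 0.
Expanding: -3*x + 14*y + 51 = 0.


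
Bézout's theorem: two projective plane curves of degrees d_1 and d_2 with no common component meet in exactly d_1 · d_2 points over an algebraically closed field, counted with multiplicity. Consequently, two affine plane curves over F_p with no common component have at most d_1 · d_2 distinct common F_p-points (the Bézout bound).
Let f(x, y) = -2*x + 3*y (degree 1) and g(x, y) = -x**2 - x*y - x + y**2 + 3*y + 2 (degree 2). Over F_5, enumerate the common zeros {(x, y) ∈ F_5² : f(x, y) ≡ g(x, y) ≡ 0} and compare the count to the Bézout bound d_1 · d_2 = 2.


Common zeros: ∅; count = 0; Bézout bound = 2.

deg(f) = 1, deg(g) = 2, so Bézout bound = 2.
Scan x ∈ F_5. For each x, list the y ∈ F_5 with f(x, y) ≡ 0 and those with g(x, y) ≡ 0 (mod 5); the common zeros in that column are the intersection.
  x = 0: f ≡ 0 at y ∈ {0}; g ≡ 0 at y ∈ {3, 4}; common: ∅.
  x = 1: f ≡ 0 at y ∈ {4}; g ≡ 0 at y ∈ {0, 3}; common: ∅.
  x = 2: f ≡ 0 at y ∈ {3}; g ≡ 0 at y ∈ ∅; common: ∅.
  x = 3: f ≡ 0 at y ∈ {2}; g ≡ 0 at y ∈ {0}; common: ∅.
  x = 4: f ≡ 0 at y ∈ {1}; g ≡ 0 at y ∈ ∅; common: ∅.
Collecting: common zeros = ∅, so the count is 0.
Comparison with the Bézout bound: 0 ≤ 2 = deg(f)·deg(g), as expected for curves with no common component (the affine F_5-count falls short of the bound because intersections may lie at infinity, over extension fields, or carry multiplicity).


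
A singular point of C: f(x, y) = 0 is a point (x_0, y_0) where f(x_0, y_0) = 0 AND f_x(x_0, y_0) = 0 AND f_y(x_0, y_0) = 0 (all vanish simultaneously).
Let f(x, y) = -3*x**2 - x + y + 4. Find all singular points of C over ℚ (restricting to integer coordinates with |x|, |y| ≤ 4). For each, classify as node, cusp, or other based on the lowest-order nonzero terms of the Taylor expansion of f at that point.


No singular points in the scanned grid; C is smooth there.

Compute partial derivatives:
  f_x = -6*x - 1.
  f_y = 1.
f_y = 1 is a nonzero constant, so f_y never vanishes: no point (x, y) can satisfy f = f_x = f_y = 0. In particular no (x, y) ∈ {−4, ..., 4}² is singular; the curve is smooth.


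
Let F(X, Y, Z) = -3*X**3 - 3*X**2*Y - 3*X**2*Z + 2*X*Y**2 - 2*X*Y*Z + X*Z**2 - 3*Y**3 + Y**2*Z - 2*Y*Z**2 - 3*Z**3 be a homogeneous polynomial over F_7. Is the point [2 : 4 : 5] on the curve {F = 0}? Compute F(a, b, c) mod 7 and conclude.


F(2,4,5) ≡ 6 (mod 7); P is NOT on the curve.

Evaluate F(2, 4, 5) term-by-term (mod 7).
  -3*X**3 ↦ -3·8·1·1 = -24
  -3*X**2*Y ↦ -3·4·4·1 = -48
  -3*X**2*Z ↦ -3·4·1·5 = -60
  2*X*Y**2 ↦ 2·2·16·1 = 64
  -2*X*Y*Z ↦ -2·2·4·5 = -80
  X*Z**2 ↦ 1·2·1·25 = 50
  -3*Y**3 ↦ -3·1·64·1 = -192
  Y**2*Z ↦ 1·1·16·5 = 80
  -2*Y*Z**2 ↦ -2·1·4·25 = -200
  -3*Z**3 ↦ -3·1·1·125 = -375
Sum: F(2, 4, 5) = (-24) + (-48) + (-60) + (64) + (-80) + (50) + (-192) + (80) + (-200) + (-375) = -785.
Reducing mod 7: -785 ≡ 6 (mod 7).
Since F(a, b, c) ≡ 6 ≠ 0 (mod 7), P does NOT lie on the curve.


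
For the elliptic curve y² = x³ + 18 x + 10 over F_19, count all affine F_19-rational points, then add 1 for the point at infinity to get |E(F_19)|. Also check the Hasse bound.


Affine points = {(2, 4), (2, 15), (5, 4), (5, 15), (6, 7), (6, 12), (7, 2), (7, 17), (8, 1), (8, 18), (11, 0), (12, 4), (12, 15), (13, 3), (13, 16), (14, 2), (14, 17), (15, 8), (15, 11), (16, 9), (16, 10), (17, 2), (17, 17)}; affine count = 23; |E(F_19)| = 24.

Discriminant check: Δ ∝ 4a³ + 27b² = 4·18³ + 27·10² = 4·5832 + 27·100 ≡ 17 (mod 19). Nonzero ⇒ E is nonsingular.
For each x ∈ F_19, compute rhs = x³ + 18·x + 10 mod 19, then count y ∈ F_19 with y² ≡ rhs.
  x = 0: rhs = 10, matching y values: none (0 points).
  x = 1: rhs = 10, matching y values: none (0 points).
  x = 2: rhs = 16, matching y values: 4, 15 (2 points).
  x = 3: rhs = 15, matching y values: none (0 points).
  x = 4: rhs = 13, matching y values: none (0 points).
  x = 5: rhs = 16, matching y values: 4, 15 (2 points).
  x = 6: rhs = 11, matching y values: 7, 12 (2 points).
  x = 7: rhs = 4, matching y values: 2, 17 (2 points).
  x = 8: rhs = 1, matching y values: 1, 18 (2 points).
  x = 9: rhs = 8, matching y values: none (0 points).
  x = 10: rhs = 12, matching y values: none (0 points).
  x = 11: rhs = 0, matching y values: 0 (1 points).
  x = 12: rhs = 16, matching y values: 4, 15 (2 points).
  x = 13: rhs = 9, matching y values: 3, 16 (2 points).
  x = 14: rhs = 4, matching y values: 2, 17 (2 points).
  x = 15: rhs = 7, matching y values: 8, 11 (2 points).
  x = 16: rhs = 5, matching y values: 9, 10 (2 points).
  x = 17: rhs = 4, matching y values: 2, 17 (2 points).
  x = 18: rhs = 10, matching y values: none (0 points).
Total affine count: 23.
Full point count |E(F_19)| = 23 + 1 = 24.
Hasse bound: |24 − (19+1)| = |4| = 4 ≤ 2√19 ≈ 8.7178 ✓.


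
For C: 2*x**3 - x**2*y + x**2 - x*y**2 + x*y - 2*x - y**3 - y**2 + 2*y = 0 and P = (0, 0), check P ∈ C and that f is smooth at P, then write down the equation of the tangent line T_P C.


Tangent line at P: -2*x + 2*y = 0.

Step 1: f(0, 0) = 0, so P lies on C.
Step 2: partial derivatives
  f_x(x, y) = 6*x**2 - 2*x*y + 2*x - y**2 + y - 2, f_y(x, y) = -x**2 - 2*x*y + x - 3*y**2 - 2*y + 2.
  f_x(P) = -2, f_y(P) = 2 (gradient nonzero, so P is smooth).
Step 3: tangent line at P: -2·(x − 0) + 2·(y − 0) = 0.
Expanding: -2*x + 2*y = 0.


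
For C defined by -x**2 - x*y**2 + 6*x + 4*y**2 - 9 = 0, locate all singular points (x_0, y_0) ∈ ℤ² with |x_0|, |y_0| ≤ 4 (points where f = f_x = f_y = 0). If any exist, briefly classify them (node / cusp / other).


Singular points: {(3, 0)}; classification: node.

Compute partial derivatives:
  f_x = -2*x - y**2 + 6.
  f_y = -2*x*y + 8*y.
Scan x_0 ∈ {−4, ..., 4}. For each x_0, f_y(x_0, y) is a polynomial in y; find its integer roots y ∈ {−4, ..., 4}, then test f_x and f at those candidates.
  x = -4: f_y(-4, y) = 16*y; vanishes at y ∈ {0}. (-4, 0): f_x = 14 ≠ 0.
  x = -3: f_y(-3, y) = 14*y; vanishes at y ∈ {0}. (-3, 0): f_x = 12 ≠ 0.
  x = -2: f_y(-2, y) = 12*y; vanishes at y ∈ {0}. (-2, 0): f_x = 10 ≠ 0.
  x = -1: f_y(-1, y) = 10*y; vanishes at y ∈ {0}. (-1, 0): f_x = 8 ≠ 0.
  x = 0: f_y(0, y) = 8*y; vanishes at y ∈ {0}. (0, 0): f_x = 6 ≠ 0.
  x = 1: f_y(1, y) = 6*y; vanishes at y ∈ {0}. (1, 0): f_x = 4 ≠ 0.
  x = 2: f_y(2, y) = 4*y; vanishes at y ∈ {0}. (2, 0): f_x = 2 ≠ 0.
  x = 3: f_y(3, y) = 2*y; vanishes at y ∈ {0}. (3, 0): f_x = 0, f = 0 — SINGULAR.
  x = 4: f_y(4, y) = 0; vanishes at y ∈ {-4, -3, -2, -1, 0, 1, 2, 3, 4}. (4, -4): f_x = -18 ≠ 0; (4, -3): f_x = -11 ≠ 0; (4, -2): f_x = -6 ≠ 0; (4, -1): f_x = -3 ≠ 0; (4, 0): f_x = -2 ≠ 0; (4, 1): f_x = -3 ≠ 0; (4, 2): f_x = -6 ≠ 0; (4, 3): f_x = -11 ≠ 0; (4, 4): f_x = -18 ≠ 0.
Only singular point on the grid: (3, 0).
Classify: substitute x = 3 + u, y = 0 + v and expand: f = -u**2 - u*v**2 + v**2.
No constant or linear terms (consistent with a singular point). Quadratic part: -u**2 + v**2. Cubic part: -u*v**2.
The quadratic part v**2 - u**2 = (v − u)(v + u) splits into two distinct linear factors, so there are two distinct tangent lines y − 0 = ±(x − 3) — this is a node (ordinary double point).
Classification: node.


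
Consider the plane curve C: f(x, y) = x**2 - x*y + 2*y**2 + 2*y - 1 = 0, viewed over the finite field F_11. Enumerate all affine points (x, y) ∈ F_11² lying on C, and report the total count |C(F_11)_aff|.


Affine F_11-points: {(0, 2), (0, 8), (1, 0), (1, 5), (2, 2), (2, 9), (3, 7), (3, 10), (4, 5), (4, 7), (5, 3), (5, 4), (6, 1), (7, 9), (7, 10), (8, 6), (8, 8), (9, 3), (9, 6), (10, 0), (10, 4)}; count = 21.

For each of the 121 pairs (x, y) ∈ F_11², evaluate f(x, y) mod 11. Record the zeros.
  x = 0: [0↦10, 1↦3, 2↦0, 3↦1, 4↦6, 5↦4, 6↦6, 7↦1, 8↦0, 9↦3, 10↦10]  zeros at y ∈ {2, 8}
  x = 1: [0↦0, 1↦3, 2↦10, 3↦10, 4↦3, 5↦0, 6↦1, 7↦6, 8↦4, 9↦6, 10↦1]  zeros at y ∈ {0, 5}
  x = 2: [0↦3, 1↦5, 2↦0, 3↦10, 4↦2, 5↦9, 6↦9, 7↦2, 8↦10, 9↦0, 10↦5]  zeros at y ∈ {2, 9}
  x = 3: [0↦8, 1↦9, 2↦3, 3↦1, 4↦3, 5↦9, 6↦8, 7↦0, 8↦7, 9↦7, 10↦0]  zeros at y ∈ {7, 10}
  x = 4: [0↦4, 1↦4, 2↦8, 3↦5, 4↦6, 5↦0, 6↦9, 7↦0, 8↦6, 9↦5, 10↦8]  zeros at y ∈ {5, 7}
  x = 5: [0↦2, 1↦1, 2↦4, 3↦0, 4↦0, 5↦4, 6↦1, 7↦2, 8↦7, 9↦5, 10↦7]  zeros at y ∈ {3, 4}
  x = 6: [0↦2, 1↦0, 2↦2, 3↦8, 4↦7, 5↦10, 6↦6, 7↦6, 8↦10, 9↦7, 10↦8]  zeros at y ∈ {1}
  x = 7: [0↦4, 1↦1, 2↦2, 3↦7, 4↦5, 5↦7, 6↦2, 7↦1, 8↦4, 9↦0, 10↦0]  zeros at y ∈ {9, 10}
  x = 8: [0↦8, 1↦4, 2↦4, 3↦8, 4↦5, 5↦6, 6↦0, 7↦9, 8↦0, 9↦6, 10↦5]  zeros at y ∈ {6, 8}
  x = 9: [0↦3, 1↦9, 2↦8, 3↦0, 4↦7, 5↦7, 6↦0, 7↦8, 8↦9, 9↦3, 10↦1]  zeros at y ∈ {3, 6}
  x = 10: [0↦0, 1↦5, 2↦3, 3↦5, 4↦0, 5↦10, 6↦2, 7↦9, 8↦9, 9↦2, 10↦10]  zeros at y ∈ {0, 4}
Collecting zeros: affine points = {(0, 2), (0, 8), (1, 0), (1, 5), (2, 2), (2, 9), (3, 7), (3, 10), (4, 5), (4, 7), (5, 3), (5, 4), (6, 1), (7, 9), (7, 10), (8, 6), (8, 8), (9, 3), (9, 6), (10, 0), (10, 4)}.
Total count |C(F_11)_aff| = 21.


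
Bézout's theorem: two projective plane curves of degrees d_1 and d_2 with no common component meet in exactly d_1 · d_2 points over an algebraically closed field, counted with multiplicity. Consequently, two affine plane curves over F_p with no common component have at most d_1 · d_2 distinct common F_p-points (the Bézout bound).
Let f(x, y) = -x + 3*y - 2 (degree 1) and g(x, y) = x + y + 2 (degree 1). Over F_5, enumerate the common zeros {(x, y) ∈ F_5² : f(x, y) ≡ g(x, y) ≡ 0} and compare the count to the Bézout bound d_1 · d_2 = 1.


Common zeros: {(3, 0)}; count = 1; Bézout bound = 1.

deg(f) = 1, deg(g) = 1, so Bézout bound = 1.
Scan x ∈ F_5. For each x, list the y ∈ F_5 with f(x, y) ≡ 0 and those with g(x, y) ≡ 0 (mod 5); the common zeros in that column are the intersection.
  x = 0: f ≡ 0 at y ∈ {4}; g ≡ 0 at y ∈ {3}; common: ∅.
  x = 1: f ≡ 0 at y ∈ {1}; g ≡ 0 at y ∈ {2}; common: ∅.
  x = 2: f ≡ 0 at y ∈ {3}; g ≡ 0 at y ∈ {1}; common: ∅.
  x = 3: f ≡ 0 at y ∈ {0}; g ≡ 0 at y ∈ {0}; common: {0}.
  x = 4: f ≡ 0 at y ∈ {2}; g ≡ 0 at y ∈ {4}; common: ∅.
Collecting: common zeros = {(3, 0)}, so the count is 1.
Comparison with the Bézout bound: 1 ≤ 1 = deg(f)·deg(g), as expected for curves with no common component (the bound is attained).


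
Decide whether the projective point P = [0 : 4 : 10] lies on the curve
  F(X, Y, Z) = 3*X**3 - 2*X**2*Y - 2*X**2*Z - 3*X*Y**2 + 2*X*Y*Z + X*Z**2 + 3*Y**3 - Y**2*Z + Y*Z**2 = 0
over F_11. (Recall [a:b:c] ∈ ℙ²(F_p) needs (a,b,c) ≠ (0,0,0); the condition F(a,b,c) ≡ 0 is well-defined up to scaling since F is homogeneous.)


F(0,4,10) ≡ 3 (mod 11); P is NOT on the curve.

Evaluate F(0, 4, 10) term-by-term (mod 11).
  3*X**3 ↦ 3·0·1·1 = 0
  -2*X**2*Y ↦ -2·0·4·1 = 0
  -2*X**2*Z ↦ -2·0·1·10 = 0
  -3*X*Y**2 ↦ -3·0·16·1 = 0
  2*X*Y*Z ↦ 2·0·4·10 = 0
  X*Z**2 ↦ 1·0·1·100 = 0
  3*Y**3 ↦ 3·1·64·1 = 192
  -Y**2*Z ↦ -1·1·16·10 = -160
  Y*Z**2 ↦ 1·1·4·100 = 400
Sum: F(0, 4, 10) = (0) + (0) + (0) + (0) + (0) + (0) + (192) + (-160) + (400) = 432.
Reducing mod 11: 432 ≡ 3 (mod 11).
Since F(a, b, c) ≡ 3 ≠ 0 (mod 11), P does NOT lie on the curve.


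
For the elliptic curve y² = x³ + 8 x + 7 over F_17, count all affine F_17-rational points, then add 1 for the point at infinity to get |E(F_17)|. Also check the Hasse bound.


Affine points = {(1, 4), (1, 13), (4, 1), (4, 16), (5, 6), (5, 11), (6, 4), (6, 13), (7, 7), (7, 10), (9, 3), (9, 14), (10, 4), (10, 13), (11, 7), (11, 10), (13, 8), (13, 9), (15, 0), (16, 7), (16, 10)}; affine count = 21; |E(F_17)| = 22.

Discriminant check: Δ ∝ 4a³ + 27b² = 4·8³ + 27·7² = 4·512 + 27·49 ≡ 5 (mod 17). Nonzero ⇒ E is nonsingular.
For each x ∈ F_17, compute rhs = x³ + 8·x + 7 mod 17, then count y ∈ F_17 with y² ≡ rhs.
  x = 0: rhs = 7, matching y values: none (0 points).
  x = 1: rhs = 16, matching y values: 4, 13 (2 points).
  x = 2: rhs = 14, matching y values: none (0 points).
  x = 3: rhs = 7, matching y values: none (0 points).
  x = 4: rhs = 1, matching y values: 1, 16 (2 points).
  x = 5: rhs = 2, matching y values: 6, 11 (2 points).
  x = 6: rhs = 16, matching y values: 4, 13 (2 points).
  x = 7: rhs = 15, matching y values: 7, 10 (2 points).
  x = 8: rhs = 5, matching y values: none (0 points).
  x = 9: rhs = 9, matching y values: 3, 14 (2 points).
  x = 10: rhs = 16, matching y values: 4, 13 (2 points).
  x = 11: rhs = 15, matching y values: 7, 10 (2 points).
  x = 12: rhs = 12, matching y values: none (0 points).
  x = 13: rhs = 13, matching y values: 8, 9 (2 points).
  x = 14: rhs = 7, matching y values: none (0 points).
  x = 15: rhs = 0, matching y values: 0 (1 points).
  x = 16: rhs = 15, matching y values: 7, 10 (2 points).
Total affine count: 21.
Full point count |E(F_17)| = 21 + 1 = 22.
Hasse bound: |22 − (17+1)| = |4| = 4 ≤ 2√17 ≈ 8.2462 ✓.


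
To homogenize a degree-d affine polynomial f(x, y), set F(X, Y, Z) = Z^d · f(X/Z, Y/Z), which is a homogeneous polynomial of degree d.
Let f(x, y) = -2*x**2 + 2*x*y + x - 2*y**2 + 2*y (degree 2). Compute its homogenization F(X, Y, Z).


F(X, Y, Z) = -2*X**2 + 2*X*Y + X*Z - 2*Y**2 + 2*Y*Z

deg(f) = 2.
Substitute x = X/Z, y = Y/Z into f, then multiply by Z^2.
  monomial -2·x^2·y^0 ↦ -2·X^2·Y^0·Z^0.
  monomial 2·x^1·y^1 ↦ 2·X^1·Y^1·Z^0.
  monomial 1·x^1·y^0 ↦ 1·X^1·Y^0·Z^1.
  monomial -2·x^0·y^2 ↦ -2·X^0·Y^2·Z^0.
  monomial 2·x^0·y^1 ↦ 2·X^0·Y^1·Z^1.
Collecting: F(X, Y, Z) = -2*X**2 + 2*X*Y + X*Z - 2*Y**2 + 2*Y*Z.


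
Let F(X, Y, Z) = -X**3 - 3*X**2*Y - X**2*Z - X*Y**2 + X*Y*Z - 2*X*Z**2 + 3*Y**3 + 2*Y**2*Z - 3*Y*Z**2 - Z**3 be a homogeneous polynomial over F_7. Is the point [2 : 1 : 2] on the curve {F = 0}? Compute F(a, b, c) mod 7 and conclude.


F(2,1,2) ≡ 1 (mod 7); P is NOT on the curve.

Evaluate F(2, 1, 2) term-by-term (mod 7).
  -X**3 ↦ -1·8·1·1 = -8
  -3*X**2*Y ↦ -3·4·1·1 = -12
  -X**2*Z ↦ -1·4·1·2 = -8
  -X*Y**2 ↦ -1·2·1·1 = -2
  X*Y*Z ↦ 1·2·1·2 = 4
  -2*X*Z**2 ↦ -2·2·1·4 = -16
  3*Y**3 ↦ 3·1·1·1 = 3
  2*Y**2*Z ↦ 2·1·1·2 = 4
  -3*Y*Z**2 ↦ -3·1·1·4 = -12
  -Z**3 ↦ -1·1·1·8 = -8
Sum: F(2, 1, 2) = (-8) + (-12) + (-8) + (-2) + (4) + (-16) + (3) + (4) + (-12) + (-8) = -55.
Reducing mod 7: -55 ≡ 1 (mod 7).
Since F(a, b, c) ≡ 1 ≠ 0 (mod 7), P does NOT lie on the curve.


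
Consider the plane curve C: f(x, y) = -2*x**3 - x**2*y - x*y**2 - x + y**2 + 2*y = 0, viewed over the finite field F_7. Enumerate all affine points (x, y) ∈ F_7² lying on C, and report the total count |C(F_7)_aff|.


Affine F_7-points: {(0, 0), (0, 5), (1, 3), (2, 1), (2, 4)}; count = 5.

For each of the 49 pairs (x, y) ∈ F_7², evaluate f(x, y) mod 7. Record the zeros.
  x = 0: [0↦0, 1↦3, 2↦1, 3↦1, 4↦3, 5↦0, 6↦6]  zeros at y ∈ {0, 5}
  x = 1: [0↦4, 1↦5, 2↦6, 3↦0, 4↦1, 5↦2, 6↦3]  zeros at y ∈ {3}
  x = 2: [0↦3, 1↦0, 2↦2, 3↦2, 4↦0, 5↦3, 6↦4]  zeros at y ∈ {1, 4}
  x = 3: [0↦6, 1↦4, 2↦5, 3↦2, 4↦2, 5↦5, 6↦4]  zeros at y ∈ ∅
  x = 4: [0↦1, 1↦5, 2↦3, 3↦2, 4↦2, 5↦3, 6↦5]  zeros at y ∈ ∅
  x = 5: [0↦4, 1↦5, 2↦5, 3↦4, 4↦2, 5↦6, 6↦2]  zeros at y ∈ ∅
  x = 6: [0↦3, 1↦6, 2↦6, 3↦3, 4↦4, 5↦2, 6↦4]  zeros at y ∈ ∅
Collecting zeros: affine points = {(0, 0), (0, 5), (1, 3), (2, 1), (2, 4)}.
Total count |C(F_7)_aff| = 5.
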